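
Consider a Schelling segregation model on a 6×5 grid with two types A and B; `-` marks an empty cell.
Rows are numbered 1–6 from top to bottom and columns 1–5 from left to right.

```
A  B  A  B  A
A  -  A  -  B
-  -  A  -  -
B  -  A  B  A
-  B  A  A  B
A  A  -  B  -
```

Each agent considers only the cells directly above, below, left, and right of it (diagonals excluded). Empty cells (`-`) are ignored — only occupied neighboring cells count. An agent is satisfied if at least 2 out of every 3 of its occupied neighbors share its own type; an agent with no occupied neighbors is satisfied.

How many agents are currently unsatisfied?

13

Row 1: (1,1)A 1/2 not · (1,2)B 0/2 not · (1,3)A 1/3 not · (1,4)B 0/2 not · (1,5)A 0/2 not
Row 2: (2,1)A 1/1 satisfied · (2,3)A 2/2 satisfied · (2,5)B 0/1 not
Row 3: (3,3)A 2/2 satisfied
Row 4: (4,1)B 0/0 satisfied · (4,3)A 2/3 satisfied · (4,4)B 0/3 not · (4,5)A 0/2 not
Row 5: (5,2)B 0/2 not · (5,3)A 2/3 satisfied · (5,4)A 1/4 not · (5,5)B 0/2 not
Row 6: (6,1)A 1/1 satisfied · (6,2)A 1/2 not · (6,4)B 0/1 not
Unsatisfied: (1,1), (1,2), (1,3), (1,4), (1,5), (2,5), (4,4), (4,5), (5,2), (5,4), (5,5), (6,2), (6,4) — 13 in total.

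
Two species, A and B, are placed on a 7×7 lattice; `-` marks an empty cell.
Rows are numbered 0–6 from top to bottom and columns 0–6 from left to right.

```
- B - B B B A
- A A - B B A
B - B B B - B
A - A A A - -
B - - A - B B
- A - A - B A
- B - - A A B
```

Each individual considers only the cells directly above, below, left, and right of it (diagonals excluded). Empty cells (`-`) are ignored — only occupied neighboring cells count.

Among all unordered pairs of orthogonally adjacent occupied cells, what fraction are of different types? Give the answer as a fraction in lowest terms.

16/33

Scan each occupied cell's neighbors to the right and below so each pair is counted once.
Row 0: B(0,1)–A(1,1)≠ B(0,3)–B(0,4)= B(0,4)–B(0,5)= B(0,4)–B(1,4)= B(0,5)–A(0,6)≠ B(0,5)–B(1,5)= A(0,6)–A(1,6)=  → 2/7 unlike.
Row 1: A(1,1)–A(1,2)= A(1,2)–B(2,2)≠ B(1,4)–B(1,5)= B(1,4)–B(2,4)= B(1,5)–A(1,6)≠ A(1,6)–B(2,6)≠  → 3/6 unlike.
Row 2: B(2,0)–A(3,0)≠ B(2,2)–B(2,3)= B(2,2)–A(3,2)≠ B(2,3)–B(2,4)= B(2,3)–A(3,3)≠ B(2,4)–A(3,4)≠  → 4/6 unlike.
Row 3: A(3,0)–B(4,0)≠ A(3,2)–A(3,3)= A(3,3)–A(3,4)= A(3,3)–A(4,3)=  → 1/4 unlike.
Row 4: A(4,3)–A(5,3)= B(4,5)–B(4,6)= B(4,5)–B(5,5)= B(4,6)–A(5,6)≠  → 1/4 unlike.
Row 5: A(5,1)–B(6,1)≠ B(5,5)–A(5,6)≠ B(5,5)–A(6,5)≠ A(5,6)–B(6,6)≠  → 4/4 unlike.
Row 6: A(6,4)–A(6,5)= A(6,5)–B(6,6)≠  → 1/2 unlike.
Total adjacent occupied pairs: 33; unlike-type pairs: 16.
16/33 is already in lowest terms.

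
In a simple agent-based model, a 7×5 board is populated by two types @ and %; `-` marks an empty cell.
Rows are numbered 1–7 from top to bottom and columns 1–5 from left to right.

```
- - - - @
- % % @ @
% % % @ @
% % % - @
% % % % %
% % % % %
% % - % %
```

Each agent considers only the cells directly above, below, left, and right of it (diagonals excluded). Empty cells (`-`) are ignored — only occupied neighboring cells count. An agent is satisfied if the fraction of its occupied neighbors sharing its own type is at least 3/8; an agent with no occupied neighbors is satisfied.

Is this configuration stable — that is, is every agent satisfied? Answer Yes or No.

Yes

(1,5)@ 1/1 satisfied
(2,2)% 2/2 satisfied
(2,3)% 2/3 satisfied
(2,4)@ 2/3 satisfied
(2,5)@ 3/3 satisfied
(3,1)% 2/2 satisfied
(3,2)% 4/4 satisfied
(3,3)% 3/4 satisfied
(3,4)@ 2/3 satisfied
(3,5)@ 3/3 satisfied
(4,1)% 3/3 satisfied
(4,2)% 4/4 satisfied
(4,3)% 3/3 satisfied
(4,5)@ 1/2 satisfied
(5,1)% 3/3 satisfied
(5,2)% 4/4 satisfied
(5,3)% 4/4 satisfied
(5,4)% 3/3 satisfied
(5,5)% 2/3 satisfied
(6,1)% 3/3 satisfied
(6,2)% 4/4 satisfied
(6,3)% 3/3 satisfied
(6,4)% 4/4 satisfied
(6,5)% 3/3 satisfied
(7,1)% 2/2 satisfied
(7,2)% 2/2 satisfied
(7,4)% 2/2 satisfied
(7,5)% 2/2 satisfied
All meet the threshold, so the configuration is stable.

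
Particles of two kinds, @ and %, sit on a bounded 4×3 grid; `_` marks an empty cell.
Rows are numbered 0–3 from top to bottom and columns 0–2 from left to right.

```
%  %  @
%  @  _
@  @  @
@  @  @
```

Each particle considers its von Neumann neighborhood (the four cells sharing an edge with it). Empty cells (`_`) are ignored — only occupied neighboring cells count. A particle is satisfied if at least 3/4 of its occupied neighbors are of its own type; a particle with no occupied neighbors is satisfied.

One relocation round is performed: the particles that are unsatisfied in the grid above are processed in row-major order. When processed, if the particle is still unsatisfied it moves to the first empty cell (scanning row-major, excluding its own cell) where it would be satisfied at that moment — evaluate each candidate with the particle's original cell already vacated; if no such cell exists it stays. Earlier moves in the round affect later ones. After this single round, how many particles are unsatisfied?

4

Initially unsatisfied (in order): (0,1), (0,2), (1,0), (1,1), (2,0).
  (0,1): no empty cell satisfies it; stays.
  (0,2) → (1,2).
  (1,0): no empty cell satisfies it; stays.
  (1,1): no empty cell satisfies it; stays.
  (2,0): no empty cell satisfies it; stays.
Resulting grid:
% % _
% @ @
@ @ @
@ @ @
Unsatisfied now: (0,1), (1,0), (1,1), (2,0).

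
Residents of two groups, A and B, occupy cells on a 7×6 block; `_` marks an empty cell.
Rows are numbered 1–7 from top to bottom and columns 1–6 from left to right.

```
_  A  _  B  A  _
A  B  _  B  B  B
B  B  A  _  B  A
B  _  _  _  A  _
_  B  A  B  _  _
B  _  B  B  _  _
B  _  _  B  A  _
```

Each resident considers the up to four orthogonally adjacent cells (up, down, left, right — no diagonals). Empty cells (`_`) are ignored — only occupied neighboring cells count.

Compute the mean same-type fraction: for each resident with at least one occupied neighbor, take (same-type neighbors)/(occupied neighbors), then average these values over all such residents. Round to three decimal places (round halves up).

0.427

Row 1: (1,2)A 0/1 · (1,4)B 1/2 · (1,5)A 0/2
Row 2: (2,1)A 0/2 · (2,2)B 1/3 · (2,4)B 2/2 · (2,5)B 3/4 · (2,6)B 1/2
Row 3: (3,1)B 2/3 · (3,2)B 2/3 · (3,3)A 0/1 · (3,5)B 1/3 · (3,6)A 0/2
Row 4: (4,1)B 1/1 · (4,5)A 0/1
Row 5: (5,2)B 0/1 · (5,3)A 0/3 · (5,4)B 1/2
Row 6: (6,1)B 1/1 · (6,3)B 1/2 · (6,4)B 3/3
Row 7: (7,1)B 1/1 · (7,4)B 1/2 · (7,5)A 0/1
Sum over 24 residents: 0/1 + 1/2 + 0/2 + 0/2 + 1/3 + 2/2 + 3/4 + 1/2 + 2/3 + 2/3 + 0/1 + 1/3 + 0/2 + 1/1 + 0/1 + 0/1 + 0/3 + 1/2 + 1/1 + 1/2 + 3/3 + 1/1 + 1/2 + 0/1 = 41/4; mean = 41/4 ÷ 24 = 41/96 = 0.427083… → 0.427.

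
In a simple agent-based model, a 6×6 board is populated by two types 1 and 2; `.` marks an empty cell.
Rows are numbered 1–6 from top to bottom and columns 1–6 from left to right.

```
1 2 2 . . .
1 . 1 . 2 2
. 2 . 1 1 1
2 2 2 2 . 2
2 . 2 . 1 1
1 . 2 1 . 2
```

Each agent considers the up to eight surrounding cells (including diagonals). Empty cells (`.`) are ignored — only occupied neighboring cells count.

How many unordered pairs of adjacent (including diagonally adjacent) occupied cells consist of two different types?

24

Scan each occupied cell's neighbors to the right and below (and the two forward diagonals) so each pair is counted once.
Row 1: 1(1,1)–2(1,2)≠ 1(1,1)–1(2,1)= 2(1,2)–2(1,3)= 2(1,2)–1(2,3)≠ 2(1,2)–1(2,1)≠ 2(1,3)–1(2,3)≠  → 4/6 unlike.
Row 2: 1(2,1)–2(3,2)≠ 1(2,3)–1(3,4)= 1(2,3)–2(3,2)≠ 2(2,5)–2(2,6)= 2(2,5)–1(3,5)≠ 2(2,5)–1(3,6)≠ 2(2,5)–1(3,4)≠ 2(2,6)–1(3,6)≠ 2(2,6)–1(3,5)≠  → 7/9 unlike.
Row 3: 2(3,2)–2(4,2)= 2(3,2)–2(4,3)= 2(3,2)–2(4,1)= 1(3,4)–1(3,5)= 1(3,4)–2(4,4)≠ 1(3,4)–2(4,3)≠ 1(3,5)–1(3,6)= 1(3,5)–2(4,6)≠ 1(3,5)–2(4,4)≠ 1(3,6)–2(4,6)≠  → 5/10 unlike.
Row 4: 2(4,1)–2(4,2)= 2(4,1)–2(5,1)= 2(4,2)–2(4,3)= 2(4,2)–2(5,3)= 2(4,2)–2(5,1)= 2(4,3)–2(4,4)= 2(4,3)–2(5,3)= 2(4,4)–1(5,5)≠ 2(4,4)–2(5,3)= 2(4,6)–1(5,6)≠ 2(4,6)–1(5,5)≠  → 3/11 unlike.
Row 5: 2(5,1)–1(6,1)≠ 2(5,3)–2(6,3)= 2(5,3)–1(6,4)≠ 1(5,5)–1(5,6)= 1(5,5)–2(6,6)≠ 1(5,5)–1(6,4)= 1(5,6)–2(6,6)≠  → 4/7 unlike.
Row 6: 2(6,3)–1(6,4)≠  → 1/1 unlike.
Total adjacent occupied pairs: 44; unlike-type pairs: 24.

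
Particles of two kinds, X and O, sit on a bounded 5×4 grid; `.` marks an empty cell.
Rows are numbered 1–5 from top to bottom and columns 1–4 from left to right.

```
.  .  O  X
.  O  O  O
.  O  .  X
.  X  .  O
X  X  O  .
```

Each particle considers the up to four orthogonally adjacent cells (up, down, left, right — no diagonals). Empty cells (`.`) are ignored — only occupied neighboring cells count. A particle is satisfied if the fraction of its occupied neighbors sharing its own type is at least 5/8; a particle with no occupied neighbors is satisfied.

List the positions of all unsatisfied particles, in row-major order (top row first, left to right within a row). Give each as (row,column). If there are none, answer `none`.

(1,3), (1,4), (2,4), (3,2), (3,4), (4,2), (4,4), (5,3)

(1,3)O 1/2 ✗
(1,4)X 0/2 ✗
(2,2)O 2/2 ✓
(2,3)O 3/3 ✓
(2,4)O 1/3 ✗
(3,2)O 1/2 ✗
(3,4)X 0/2 ✗
(4,2)X 1/2 ✗
(4,4)O 0/1 ✗
(5,1)X 1/1 ✓
(5,2)X 2/3 ✓
(5,3)O 0/1 ✗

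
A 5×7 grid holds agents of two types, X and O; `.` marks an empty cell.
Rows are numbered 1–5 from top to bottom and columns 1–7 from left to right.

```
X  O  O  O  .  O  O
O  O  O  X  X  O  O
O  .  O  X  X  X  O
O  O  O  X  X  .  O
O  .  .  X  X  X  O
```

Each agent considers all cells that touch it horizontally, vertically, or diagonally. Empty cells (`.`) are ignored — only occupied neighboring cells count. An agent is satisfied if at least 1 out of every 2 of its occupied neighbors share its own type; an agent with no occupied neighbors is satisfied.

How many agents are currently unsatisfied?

(1,1)X 0/3 unhappy
(1,2)O 4/5 ok
(1,3)O 4/5 ok
(1,4)O 2/4 ok
(1,6)O 3/4 ok
(1,7)O 3/3 ok
(2,1)O 3/4 ok
(2,2)O 6/7 ok
(2,3)O 5/7 ok
(2,4)X 3/7 unhappy
(2,5)X 4/7 ok
(2,6)O 4/7 ok
(2,7)O 4/5 ok
(3,1)O 4/4 ok
(3,3)O 4/7 ok
(3,4)X 5/8 ok
(3,5)X 6/7 ok
(3,6)X 3/7 unhappy
(3,7)O 3/4 ok
(4,1)O 3/3 ok
(4,2)O 5/5 ok
(4,3)O 2/5 unhappy
(4,4)X 5/7 ok
(4,5)X 7/7 ok
(4,7)O 2/4 ok
(5,1)O 2/2 ok
(5,4)X 3/4 ok
(5,5)X 4/4 ok
(5,6)X 2/4 ok
(5,7)O 1/2 ok
Unsatisfied: (1,1), (2,4), (3,6), (4,3) — 4 in total.

4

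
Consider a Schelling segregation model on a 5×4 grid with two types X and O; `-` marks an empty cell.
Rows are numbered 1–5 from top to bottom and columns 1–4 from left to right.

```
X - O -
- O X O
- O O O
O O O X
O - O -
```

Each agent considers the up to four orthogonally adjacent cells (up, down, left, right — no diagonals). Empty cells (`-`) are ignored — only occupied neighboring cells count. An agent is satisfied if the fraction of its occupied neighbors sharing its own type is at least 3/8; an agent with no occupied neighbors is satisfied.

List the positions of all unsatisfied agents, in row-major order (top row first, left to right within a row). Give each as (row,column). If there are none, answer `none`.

(1,1)X 0/0 ok
(1,3)O 0/1 unhappy
(2,2)O 1/2 ok
(2,3)X 0/4 unhappy
(2,4)O 1/2 ok
(3,2)O 3/3 ok
(3,3)O 3/4 ok
(3,4)O 2/3 ok
(4,1)O 2/2 ok
(4,2)O 3/3 ok
(4,3)O 3/4 ok
(4,4)X 0/2 unhappy
(5,1)O 1/1 ok
(5,3)O 1/1 ok

(1,3), (2,3), (4,4)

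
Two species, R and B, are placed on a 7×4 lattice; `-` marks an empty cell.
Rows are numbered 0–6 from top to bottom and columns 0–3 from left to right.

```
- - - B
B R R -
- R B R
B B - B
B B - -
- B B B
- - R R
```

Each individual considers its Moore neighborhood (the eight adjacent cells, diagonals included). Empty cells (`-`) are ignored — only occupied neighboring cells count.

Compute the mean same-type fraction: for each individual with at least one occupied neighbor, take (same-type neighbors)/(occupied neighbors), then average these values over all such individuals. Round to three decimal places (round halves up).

0.495

(0,3)B 0/1
(1,0)B 0/2
(1,1)R 2/4
(1,2)R 3/5
(2,1)R 2/6
(2,2)B 2/6
(2,3)R 1/3
(3,0)B 3/4
(3,1)B 4/5
(3,3)B 1/2
(4,0)B 4/4
(4,1)B 5/5
(5,1)B 3/4
(5,2)B 3/5
(5,3)B 1/3
(6,2)R 1/4
(6,3)R 1/3
Sum over 17 individuals: 0/1 + 0/2 + 2/4 + 3/5 + 2/6 + 2/6 + 1/3 + 3/4 + 4/5 + 1/2 + 4/4 + 5/5 + 3/4 + 3/5 + 1/3 + 1/4 + 1/3 = 101/12; mean = 101/12 ÷ 17 = 101/204 = 0.495098… → 0.495.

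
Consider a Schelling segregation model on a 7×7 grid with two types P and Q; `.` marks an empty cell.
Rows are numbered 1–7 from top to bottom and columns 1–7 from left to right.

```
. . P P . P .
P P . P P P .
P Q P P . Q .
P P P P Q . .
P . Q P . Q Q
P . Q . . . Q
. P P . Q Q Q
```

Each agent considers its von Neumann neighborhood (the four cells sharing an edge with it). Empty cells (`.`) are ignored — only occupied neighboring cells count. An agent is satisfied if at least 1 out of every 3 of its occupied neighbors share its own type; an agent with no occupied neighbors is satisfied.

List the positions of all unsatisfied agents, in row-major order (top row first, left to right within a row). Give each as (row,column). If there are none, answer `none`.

(3,2), (3,6), (4,5)

Row 1: (1,3)P 1/1 ok · (1,4)P 2/2 ok · (1,6)P 1/1 ok
Row 2: (2,1)P 2/2 ok · (2,2)P 1/2 ok · (2,4)P 3/3 ok · (2,5)P 2/2 ok · (2,6)P 2/3 ok
Row 3: (3,1)P 2/3 ok · (3,2)Q 0/4 unhappy · (3,3)P 2/3 ok · (3,4)P 3/3 ok · (3,6)Q 0/1 unhappy
Row 4: (4,1)P 3/3 ok · (4,2)P 2/3 ok · (4,3)P 3/4 ok · (4,4)P 3/4 ok · (4,5)Q 0/1 unhappy
Row 5: (5,1)P 2/2 ok · (5,3)Q 1/3 ok · (5,4)P 1/2 ok · (5,6)Q 1/1 ok · (5,7)Q 2/2 ok
Row 6: (6,1)P 1/1 ok · (6,3)Q 1/2 ok · (6,7)Q 2/2 ok
Row 7: (7,2)P 1/1 ok · (7,3)P 1/2 ok · (7,5)Q 1/1 ok · (7,6)Q 2/2 ok · (7,7)Q 2/2 ok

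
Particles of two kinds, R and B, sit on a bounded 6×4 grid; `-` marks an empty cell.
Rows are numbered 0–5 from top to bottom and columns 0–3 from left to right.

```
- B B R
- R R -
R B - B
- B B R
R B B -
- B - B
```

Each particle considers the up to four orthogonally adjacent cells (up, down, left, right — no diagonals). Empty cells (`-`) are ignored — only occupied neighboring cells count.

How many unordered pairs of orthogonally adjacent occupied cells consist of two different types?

Scan each occupied cell's neighbors to the right and below so each pair is counted once.
Row 0: B(0,1)–B(0,2)= B(0,1)–R(1,1)≠ B(0,2)–R(0,3)≠ B(0,2)–R(1,2)≠  → 3/4 unlike.
Row 1: R(1,1)–R(1,2)= R(1,1)–B(2,1)≠  → 1/2 unlike.
Row 2: R(2,0)–B(2,1)≠ B(2,1)–B(3,1)= B(2,3)–R(3,3)≠  → 2/3 unlike.
Row 3: B(3,1)–B(3,2)= B(3,1)–B(4,1)= B(3,2)–R(3,3)≠ B(3,2)–B(4,2)=  → 1/4 unlike.
Row 4: R(4,0)–B(4,1)≠ B(4,1)–B(4,2)= B(4,1)–B(5,1)=  → 1/3 unlike.
Total adjacent occupied pairs: 16; unlike-type pairs: 8.

8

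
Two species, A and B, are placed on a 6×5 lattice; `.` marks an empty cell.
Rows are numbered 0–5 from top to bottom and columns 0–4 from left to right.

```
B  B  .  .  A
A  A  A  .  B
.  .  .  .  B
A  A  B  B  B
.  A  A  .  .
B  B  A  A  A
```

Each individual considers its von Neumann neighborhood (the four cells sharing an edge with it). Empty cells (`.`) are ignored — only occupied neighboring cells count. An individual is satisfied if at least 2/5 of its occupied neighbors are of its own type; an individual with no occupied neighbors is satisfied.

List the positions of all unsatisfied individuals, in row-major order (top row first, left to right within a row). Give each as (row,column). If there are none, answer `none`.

(0,4), (3,2), (5,1)

(0,0)B 1/2 satisfied
(0,1)B 1/2 satisfied
(0,4)A 0/1 not
(1,0)A 1/2 satisfied
(1,1)A 2/3 satisfied
(1,2)A 1/1 satisfied
(1,4)B 1/2 satisfied
(2,4)B 2/2 satisfied
(3,0)A 1/1 satisfied
(3,1)A 2/3 satisfied
(3,2)B 1/3 not
(3,3)B 2/2 satisfied
(3,4)B 2/2 satisfied
(4,1)A 2/3 satisfied
(4,2)A 2/3 satisfied
(5,0)B 1/1 satisfied
(5,1)B 1/3 not
(5,2)A 2/3 satisfied
(5,3)A 2/2 satisfied
(5,4)A 1/1 satisfied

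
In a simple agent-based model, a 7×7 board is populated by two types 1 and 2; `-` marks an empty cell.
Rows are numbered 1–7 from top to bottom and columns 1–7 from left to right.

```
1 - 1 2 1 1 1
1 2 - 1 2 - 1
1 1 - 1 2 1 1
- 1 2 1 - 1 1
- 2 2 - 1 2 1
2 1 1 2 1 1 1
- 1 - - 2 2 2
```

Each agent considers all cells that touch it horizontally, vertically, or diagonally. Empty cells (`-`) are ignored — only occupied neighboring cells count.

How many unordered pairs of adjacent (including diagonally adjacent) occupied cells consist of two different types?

Scan each occupied cell's neighbors to the right and below (and the two forward diagonals) so each pair is counted once.
Row 1: 1(1,1)–1(2,1)= 1(1,1)–2(2,2)≠ 1(1,3)–2(1,4)≠ 1(1,3)–1(2,4)= 1(1,3)–2(2,2)≠ 2(1,4)–1(1,5)≠ 2(1,4)–1(2,4)≠ 2(1,4)–2(2,5)= 1(1,5)–1(1,6)= 1(1,5)–2(2,5)≠ 1(1,5)–1(2,4)= 1(1,6)–1(1,7)= 1(1,6)–1(2,7)= 1(1,6)–2(2,5)≠ 1(1,7)–1(2,7)=  → 7/15 unlike.
Row 2: 1(2,1)–2(2,2)≠ 1(2,1)–1(3,1)= 1(2,1)–1(3,2)= 2(2,2)–1(3,2)≠ 2(2,2)–1(3,1)≠ 1(2,4)–2(2,5)≠ 1(2,4)–1(3,4)= 1(2,4)–2(3,5)≠ 2(2,5)–2(3,5)= 2(2,5)–1(3,6)≠ 2(2,5)–1(3,4)≠ 1(2,7)–1(3,7)= 1(2,7)–1(3,6)=  → 7/13 unlike.
Row 3: 1(3,1)–1(3,2)= 1(3,1)–1(4,2)= 1(3,2)–1(4,2)= 1(3,2)–2(4,3)≠ 1(3,4)–2(3,5)≠ 1(3,4)–1(4,4)= 1(3,4)–2(4,3)≠ 2(3,5)–1(3,6)≠ 2(3,5)–1(4,6)≠ 2(3,5)–1(4,4)≠ 1(3,6)–1(3,7)= 1(3,6)–1(4,6)= 1(3,6)–1(4,7)= 1(3,7)–1(4,7)= 1(3,7)–1(4,6)=  → 6/15 unlike.
Row 4: 1(4,2)–2(4,3)≠ 1(4,2)–2(5,2)≠ 1(4,2)–2(5,3)≠ 2(4,3)–1(4,4)≠ 2(4,3)–2(5,3)= 2(4,3)–2(5,2)= 1(4,4)–1(5,5)= 1(4,4)–2(5,3)≠ 1(4,6)–1(4,7)= 1(4,6)–2(5,6)≠ 1(4,6)–1(5,7)= 1(4,6)–1(5,5)= 1(4,7)–1(5,7)= 1(4,7)–2(5,6)≠  → 7/14 unlike.
Row 5: 2(5,2)–2(5,3)= 2(5,2)–1(6,2)≠ 2(5,2)–1(6,3)≠ 2(5,2)–2(6,1)= 2(5,3)–1(6,3)≠ 2(5,3)–2(6,4)= 2(5,3)–1(6,2)≠ 1(5,5)–2(5,6)≠ 1(5,5)–1(6,5)= 1(5,5)–1(6,6)= 1(5,5)–2(6,4)≠ 2(5,6)–1(5,7)≠ 2(5,6)–1(6,6)≠ 2(5,6)–1(6,7)≠ 2(5,6)–1(6,5)≠ 1(5,7)–1(6,7)= 1(5,7)–1(6,6)=  → 10/17 unlike.
Row 6: 2(6,1)–1(6,2)≠ 2(6,1)–1(7,2)≠ 1(6,2)–1(6,3)= 1(6,2)–1(7,2)= 1(6,3)–2(6,4)≠ 1(6,3)–1(7,2)= 2(6,4)–1(6,5)≠ 2(6,4)–2(7,5)= 1(6,5)–1(6,6)= 1(6,5)–2(7,5)≠ 1(6,5)–2(7,6)≠ 1(6,6)–1(6,7)= 1(6,6)–2(7,6)≠ 1(6,6)–2(7,7)≠ 1(6,6)–2(7,5)≠ 1(6,7)–2(7,7)≠ 1(6,7)–2(7,6)≠  → 11/17 unlike.
Row 7: 2(7,5)–2(7,6)= 2(7,6)–2(7,7)=  → 0/2 unlike.
Total adjacent occupied pairs: 93; unlike-type pairs: 48.

48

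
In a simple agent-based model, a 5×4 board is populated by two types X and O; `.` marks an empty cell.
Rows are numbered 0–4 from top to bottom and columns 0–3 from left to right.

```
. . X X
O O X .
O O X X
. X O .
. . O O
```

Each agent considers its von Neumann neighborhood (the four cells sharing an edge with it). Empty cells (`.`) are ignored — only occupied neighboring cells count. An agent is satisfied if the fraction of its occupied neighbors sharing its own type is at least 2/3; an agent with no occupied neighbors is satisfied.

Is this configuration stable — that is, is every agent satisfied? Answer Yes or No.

No

(0,2)X 2/2 satisfied
(0,3)X 1/1 satisfied
(1,0)O 2/2 satisfied
(1,1)O 2/3 satisfied
(1,2)X 2/3 satisfied
(2,0)O 2/2 satisfied
(2,1)O 2/4 not
(2,2)X 2/4 not
(2,3)X 1/1 satisfied
(3,1)X 0/2 not
(3,2)O 1/3 not
(4,2)O 2/2 satisfied
(4,3)O 1/1 satisfied
For instance (2,1) has only 2/4 same-type neighbors, below 2/3.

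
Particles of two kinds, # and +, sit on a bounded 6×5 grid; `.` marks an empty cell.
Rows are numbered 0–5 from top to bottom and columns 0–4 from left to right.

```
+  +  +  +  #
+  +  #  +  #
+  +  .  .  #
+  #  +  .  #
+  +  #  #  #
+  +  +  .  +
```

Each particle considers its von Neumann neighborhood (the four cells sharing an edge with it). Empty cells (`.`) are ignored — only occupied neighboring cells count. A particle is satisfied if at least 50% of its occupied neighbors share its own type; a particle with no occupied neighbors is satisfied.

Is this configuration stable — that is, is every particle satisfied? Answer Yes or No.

Row 0: (0,0)+ 2/2 satisfied · (0,1)+ 3/3 satisfied · (0,2)+ 2/3 satisfied · (0,3)+ 2/3 satisfied · (0,4)# 1/2 satisfied
Row 1: (1,0)+ 3/3 satisfied · (1,1)+ 3/4 satisfied · (1,2)# 0/3 not · (1,3)+ 1/3 not · (1,4)# 2/3 satisfied
Row 2: (2,0)+ 3/3 satisfied · (2,1)+ 2/3 satisfied · (2,4)# 2/2 satisfied
Row 3: (3,0)+ 2/3 satisfied · (3,1)# 0/4 not · (3,2)+ 0/2 not · (3,4)# 2/2 satisfied
Row 4: (4,0)+ 3/3 satisfied · (4,1)+ 2/4 satisfied · (4,2)# 1/4 not · (4,3)# 2/2 satisfied · (4,4)# 2/3 satisfied
Row 5: (5,0)+ 2/2 satisfied · (5,1)+ 3/3 satisfied · (5,2)+ 1/2 satisfied · (5,4)+ 0/1 not
For instance (1,2) has only 0/3 same-type neighbors, below 1/2.

No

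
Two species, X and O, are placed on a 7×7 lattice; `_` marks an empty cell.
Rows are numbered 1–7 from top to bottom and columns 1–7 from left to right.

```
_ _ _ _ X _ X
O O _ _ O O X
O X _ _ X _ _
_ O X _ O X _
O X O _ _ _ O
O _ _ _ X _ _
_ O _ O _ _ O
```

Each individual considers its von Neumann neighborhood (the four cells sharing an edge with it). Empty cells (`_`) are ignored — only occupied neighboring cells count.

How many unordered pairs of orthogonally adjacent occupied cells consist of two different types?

Scan each occupied cell's neighbors to the right and below so each pair is counted once.
From row 1: 1 unlike of 2 pairs (running 1/2).
From row 2: 3 unlike of 6 pairs (running 4/8).
From row 3: 3 unlike of 3 pairs (running 7/11).
From row 4: 4 unlike of 4 pairs (running 11/15).
From row 5: 2 unlike of 3 pairs (running 13/18).
Total adjacent occupied pairs: 18; unlike-type pairs: 13.

13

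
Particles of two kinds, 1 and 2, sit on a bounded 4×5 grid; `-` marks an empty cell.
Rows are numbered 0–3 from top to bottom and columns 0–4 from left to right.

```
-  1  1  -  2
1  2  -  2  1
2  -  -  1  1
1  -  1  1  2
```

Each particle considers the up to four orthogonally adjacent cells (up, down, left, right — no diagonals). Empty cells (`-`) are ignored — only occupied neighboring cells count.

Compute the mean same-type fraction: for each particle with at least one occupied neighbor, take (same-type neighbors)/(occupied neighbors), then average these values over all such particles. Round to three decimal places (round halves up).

Row 0: (0,1)1 1/2 · (0,2)1 1/1 · (0,4)2 0/1
Row 1: (1,0)1 0/2 · (1,1)2 0/2 · (1,3)2 0/2 · (1,4)1 1/3
Row 2: (2,0)2 0/2 · (2,3)1 2/3 · (2,4)1 2/3
Row 3: (3,0)1 0/1 · (3,2)1 1/1 · (3,3)1 2/3 · (3,4)2 0/2
Sum over 14 particles: 1/2 + 1/1 + 0/1 + 0/2 + 0/2 + 0/2 + 1/3 + 0/2 + 2/3 + 2/3 + 0/1 + 1/1 + 2/3 + 0/2 = 29/6; mean = 29/6 ÷ 14 = 29/84 = 0.345238… → 0.345.

0.345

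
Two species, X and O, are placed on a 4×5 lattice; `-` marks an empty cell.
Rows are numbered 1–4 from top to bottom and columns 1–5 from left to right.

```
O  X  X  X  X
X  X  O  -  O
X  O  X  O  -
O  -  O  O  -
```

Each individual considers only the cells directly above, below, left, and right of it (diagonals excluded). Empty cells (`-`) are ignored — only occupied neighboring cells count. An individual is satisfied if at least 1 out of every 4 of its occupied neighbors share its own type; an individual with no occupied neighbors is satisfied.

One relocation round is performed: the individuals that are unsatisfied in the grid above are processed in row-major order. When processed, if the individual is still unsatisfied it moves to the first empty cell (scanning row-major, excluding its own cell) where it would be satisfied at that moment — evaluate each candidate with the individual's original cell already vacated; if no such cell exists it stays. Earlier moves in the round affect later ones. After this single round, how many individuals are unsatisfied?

Initially unsatisfied (in order): (1,1), (2,3), (2,5), (3,2), (3,3), (4,1).
  (1,1) → (2,4).
  (2,3): now satisfied by earlier moves; stays.
  (2,5): now satisfied by earlier moves; stays.
  (3,2) → (3,5).
  (3,3) → (1,1).
  (4,1) → (3,3).
Resulting grid:
X X X X X
X X O O O
X - O O O
- - O O -
All satisfied now.

0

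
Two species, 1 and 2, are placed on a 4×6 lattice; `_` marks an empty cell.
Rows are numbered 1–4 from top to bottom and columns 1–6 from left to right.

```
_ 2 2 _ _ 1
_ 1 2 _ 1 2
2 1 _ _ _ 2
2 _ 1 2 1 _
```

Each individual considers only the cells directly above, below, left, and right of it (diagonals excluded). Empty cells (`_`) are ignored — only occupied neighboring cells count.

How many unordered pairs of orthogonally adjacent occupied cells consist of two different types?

7

Scan each occupied cell's neighbors to the right and below so each pair is counted once.
Row 1: 2(1,2)–2(1,3)= 2(1,2)–1(2,2)≠ 2(1,3)–2(2,3)= 1(1,6)–2(2,6)≠  → 2/4 unlike.
Row 2: 1(2,2)–2(2,3)≠ 1(2,2)–1(3,2)= 1(2,5)–2(2,6)≠ 2(2,6)–2(3,6)=  → 2/4 unlike.
Row 3: 2(3,1)–1(3,2)≠ 2(3,1)–2(4,1)=  → 1/2 unlike.
Row 4: 1(4,3)–2(4,4)≠ 2(4,4)–1(4,5)≠  → 2/2 unlike.
Total adjacent occupied pairs: 12; unlike-type pairs: 7.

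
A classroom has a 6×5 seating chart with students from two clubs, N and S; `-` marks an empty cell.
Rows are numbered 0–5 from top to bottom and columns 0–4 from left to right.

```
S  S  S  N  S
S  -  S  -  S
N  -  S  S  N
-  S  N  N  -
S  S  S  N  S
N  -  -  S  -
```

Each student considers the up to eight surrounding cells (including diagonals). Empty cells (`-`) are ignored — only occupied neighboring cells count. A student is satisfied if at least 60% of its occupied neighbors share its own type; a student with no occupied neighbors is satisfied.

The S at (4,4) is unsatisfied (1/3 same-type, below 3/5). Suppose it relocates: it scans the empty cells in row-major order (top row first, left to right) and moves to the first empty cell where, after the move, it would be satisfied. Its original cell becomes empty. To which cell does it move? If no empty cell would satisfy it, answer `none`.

(1,1)

Vacating (4,4). Empty cells in order:
  (1,1): 6/7 same-type → satisfied — stop here.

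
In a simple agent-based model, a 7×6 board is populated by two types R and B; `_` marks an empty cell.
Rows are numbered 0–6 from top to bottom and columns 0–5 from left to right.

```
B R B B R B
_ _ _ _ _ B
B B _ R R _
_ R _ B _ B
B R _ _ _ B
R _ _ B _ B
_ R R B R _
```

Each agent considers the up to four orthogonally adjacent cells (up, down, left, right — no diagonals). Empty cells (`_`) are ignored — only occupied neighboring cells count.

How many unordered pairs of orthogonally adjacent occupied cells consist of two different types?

Scan each occupied cell's neighbors to the right and below so each pair is counted once.
From row 0: 4 unlike of 6 pairs (running 4/6).
From row 2: 2 unlike of 4 pairs (running 6/10).
From row 3: 0 unlike of 2 pairs (running 6/12).
From row 4: 2 unlike of 3 pairs (running 8/15).
From row 5: 0 unlike of 1 pairs (running 8/16).
From row 6: 2 unlike of 3 pairs (running 10/19).
Total adjacent occupied pairs: 19; unlike-type pairs: 10.

10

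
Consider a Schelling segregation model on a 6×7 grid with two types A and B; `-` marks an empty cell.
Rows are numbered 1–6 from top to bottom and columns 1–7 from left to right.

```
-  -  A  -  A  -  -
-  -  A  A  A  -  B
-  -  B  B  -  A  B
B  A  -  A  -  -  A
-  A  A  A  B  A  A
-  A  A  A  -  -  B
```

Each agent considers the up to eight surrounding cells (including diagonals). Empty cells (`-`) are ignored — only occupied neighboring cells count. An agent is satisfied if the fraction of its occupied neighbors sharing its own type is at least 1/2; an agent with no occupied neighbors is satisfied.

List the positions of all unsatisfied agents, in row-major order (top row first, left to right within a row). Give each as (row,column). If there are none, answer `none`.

(1,3)A 2/2 ok
(1,5)A 2/2 ok
(2,3)A 2/4 ok
(2,4)A 4/6 ok
(2,5)A 3/4 ok
(2,7)B 1/2 ok
(3,3)B 1/5 unhappy
(3,4)B 1/5 unhappy
(3,6)A 2/4 ok
(3,7)B 1/3 unhappy
(4,1)B 0/2 unhappy
(4,2)A 2/4 ok
(4,4)A 2/5 unhappy
(4,7)A 3/4 ok
(5,2)A 4/5 ok
(5,3)A 7/7 ok
(5,4)A 4/5 ok
(5,5)B 0/4 unhappy
(5,6)A 2/4 ok
(5,7)A 2/3 ok
(6,2)A 3/3 ok
(6,3)A 5/5 ok
(6,4)A 3/4 ok
(6,7)B 0/2 unhappy

(3,3), (3,4), (3,7), (4,1), (4,4), (5,5), (6,7)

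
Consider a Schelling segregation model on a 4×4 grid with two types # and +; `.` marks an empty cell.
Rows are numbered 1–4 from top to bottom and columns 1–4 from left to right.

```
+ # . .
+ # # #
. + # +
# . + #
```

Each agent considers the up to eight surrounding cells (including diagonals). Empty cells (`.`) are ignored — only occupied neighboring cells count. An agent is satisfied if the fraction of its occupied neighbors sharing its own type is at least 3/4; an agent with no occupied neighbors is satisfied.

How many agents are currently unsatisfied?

Row 1: (1,1)+ 1/3 unhappy · (1,2)# 2/4 unhappy
Row 2: (2,1)+ 2/4 unhappy · (2,2)# 3/6 unhappy · (2,3)# 4/6 unhappy · (2,4)# 2/3 unhappy
Row 3: (3,2)+ 2/6 unhappy · (3,3)# 4/7 unhappy · (3,4)+ 1/5 unhappy
Row 4: (4,1)# 0/1 unhappy · (4,3)+ 2/4 unhappy · (4,4)# 1/3 unhappy
Unsatisfied: (1,1), (1,2), (2,1), (2,2), (2,3), (2,4), (3,2), (3,3), (3,4), (4,1), (4,3), (4,4) — 12 in total.

12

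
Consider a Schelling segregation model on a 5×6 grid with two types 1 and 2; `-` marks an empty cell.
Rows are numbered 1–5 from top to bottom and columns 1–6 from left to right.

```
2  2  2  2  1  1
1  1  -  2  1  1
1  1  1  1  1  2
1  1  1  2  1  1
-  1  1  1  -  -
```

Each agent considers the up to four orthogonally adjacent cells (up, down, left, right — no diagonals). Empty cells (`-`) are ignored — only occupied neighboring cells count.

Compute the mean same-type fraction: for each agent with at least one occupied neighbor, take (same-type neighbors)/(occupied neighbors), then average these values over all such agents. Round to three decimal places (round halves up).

Row 1: (1,1)2 1/2 · (1,2)2 2/3 · (1,3)2 2/2 · (1,4)2 2/3 · (1,5)1 2/3 · (1,6)1 2/2
Row 2: (2,1)1 2/3 · (2,2)1 2/3 · (2,4)2 1/3 · (2,5)1 3/4 · (2,6)1 2/3
Row 3: (3,1)1 3/3 · (3,2)1 4/4 · (3,3)1 3/3 · (3,4)1 2/4 · (3,5)1 3/4 · (3,6)2 0/3
Row 4: (4,1)1 2/2 · (4,2)1 4/4 · (4,3)1 3/4 · (4,4)2 0/4 · (4,5)1 2/3 · (4,6)1 1/2
Row 5: (5,2)1 2/2 · (5,3)1 3/3 · (5,4)1 1/2
Sum over 26 agents: 1/2 + 2/3 + 2/2 + 2/3 + 2/3 + 2/2 + 2/3 + 2/3 + 1/3 + 3/4 + 2/3 + 3/3 + 4/4 + 3/3 + 2/4 + 3/4 + 0/3 + 2/2 + 4/4 + 3/4 + 0/4 + 2/3 + 1/2 + 2/2 + 3/3 + 1/2 = 73/4; mean = 73/4 ÷ 26 = 73/104 = 0.701923… → 0.702.

0.702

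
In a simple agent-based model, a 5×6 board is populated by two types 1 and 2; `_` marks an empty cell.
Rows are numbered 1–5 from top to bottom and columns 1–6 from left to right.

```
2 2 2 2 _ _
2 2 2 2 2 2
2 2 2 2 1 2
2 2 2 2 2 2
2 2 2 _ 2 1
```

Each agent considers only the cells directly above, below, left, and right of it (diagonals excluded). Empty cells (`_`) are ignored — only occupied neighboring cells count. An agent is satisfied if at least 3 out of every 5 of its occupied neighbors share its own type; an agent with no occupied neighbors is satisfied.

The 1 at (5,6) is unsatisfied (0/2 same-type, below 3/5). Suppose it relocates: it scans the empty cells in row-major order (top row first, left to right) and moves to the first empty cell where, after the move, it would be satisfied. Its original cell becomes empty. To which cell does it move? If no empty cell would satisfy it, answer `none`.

Vacating (5,6). Empty cells in order:
  (1,5): 0/2 same-type → still unsatisfied.
  (1,6): 0/1 same-type → still unsatisfied.
  (5,4): 0/3 same-type → still unsatisfied.

none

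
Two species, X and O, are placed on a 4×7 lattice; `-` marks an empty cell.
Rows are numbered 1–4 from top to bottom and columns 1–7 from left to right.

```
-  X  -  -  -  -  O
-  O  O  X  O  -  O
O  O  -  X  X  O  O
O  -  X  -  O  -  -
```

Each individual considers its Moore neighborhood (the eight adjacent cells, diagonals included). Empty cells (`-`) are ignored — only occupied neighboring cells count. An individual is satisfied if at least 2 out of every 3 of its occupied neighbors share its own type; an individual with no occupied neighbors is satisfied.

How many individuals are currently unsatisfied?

Row 1: (1,2)X 0/2 ✗ · (1,7)O 1/1 ✓
Row 2: (2,2)O 3/4 ✓ · (2,3)O 2/5 ✗ · (2,4)X 2/4 ✗ · (2,5)O 1/4 ✗ · (2,7)O 3/3 ✓
Row 3: (3,1)O 3/3 ✓ · (3,2)O 4/5 ✓ · (3,4)X 3/6 ✗ · (3,5)X 2/5 ✗ · (3,6)O 4/5 ✓ · (3,7)O 2/2 ✓
Row 4: (4,1)O 2/2 ✓ · (4,3)X 1/2 ✗ · (4,5)O 1/3 ✗
Unsatisfied: (1,2), (2,3), (2,4), (2,5), (3,4), (3,5), (4,3), (4,5) — 8 in total.

8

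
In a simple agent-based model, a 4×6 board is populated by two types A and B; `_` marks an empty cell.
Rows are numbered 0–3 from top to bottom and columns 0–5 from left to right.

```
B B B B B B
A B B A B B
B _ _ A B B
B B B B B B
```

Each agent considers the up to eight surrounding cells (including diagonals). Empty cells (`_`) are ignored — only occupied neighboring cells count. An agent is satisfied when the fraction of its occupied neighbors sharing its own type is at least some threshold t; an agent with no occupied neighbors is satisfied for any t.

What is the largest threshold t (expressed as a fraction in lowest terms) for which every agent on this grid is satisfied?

Row 0: (0,0)B 2/3 · (0,1)B 4/5 · (0,2)B 4/5 · (0,3)B 4/5 · (0,4)B 4/5 · (0,5)B 3/3
Row 1: (1,0)A 0/4 · (1,1)B 5/6 · (1,2)B 4/6 · (1,3)A 1/7 · (1,4)B 6/8 · (1,5)B 5/5
Row 2: (2,0)B 3/4 · (2,3)A 1/7 · (2,4)B 6/8 · (2,5)B 5/5
Row 3: (3,0)B 2/2 · (3,1)B 3/3 · (3,2)B 2/3 · (3,3)B 3/4 · (3,4)B 4/5 · (3,5)B 3/3
The smallest same-type fraction is 0/4 at (1,0), which reduces to 0/1. Any threshold above that leaves this agent unsatisfied.

0/1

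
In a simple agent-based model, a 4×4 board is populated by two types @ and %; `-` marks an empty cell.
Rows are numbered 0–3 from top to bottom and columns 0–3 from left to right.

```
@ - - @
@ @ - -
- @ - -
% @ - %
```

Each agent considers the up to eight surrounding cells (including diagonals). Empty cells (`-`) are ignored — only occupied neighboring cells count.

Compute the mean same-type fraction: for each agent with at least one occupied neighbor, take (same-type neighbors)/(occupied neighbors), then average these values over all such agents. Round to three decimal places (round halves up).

0.708

(0,0)@ 2/2
(0,3)@ — no occupied neighbors
(1,0)@ 3/3
(1,1)@ 3/3
(2,1)@ 3/4
(3,0)% 0/2
(3,1)@ 1/2
(3,3)% — no occupied neighbors
Sum over 6 agents: 2/2 + 3/3 + 3/3 + 3/4 + 0/2 + 1/2 = 17/4; mean = 17/4 ÷ 6 = 17/24 = 0.708333… → 0.708.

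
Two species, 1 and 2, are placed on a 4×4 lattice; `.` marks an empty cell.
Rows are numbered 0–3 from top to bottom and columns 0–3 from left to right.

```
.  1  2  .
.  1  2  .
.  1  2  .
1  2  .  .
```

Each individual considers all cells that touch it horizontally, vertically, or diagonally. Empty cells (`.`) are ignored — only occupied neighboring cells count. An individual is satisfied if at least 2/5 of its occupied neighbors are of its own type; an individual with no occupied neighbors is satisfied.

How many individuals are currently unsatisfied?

3

(0,1)1 1/3 not
(0,2)2 1/3 not
(1,1)1 2/5 satisfied
(1,2)2 2/5 satisfied
(2,1)1 2/5 satisfied
(2,2)2 2/4 satisfied
(3,0)1 1/2 satisfied
(3,1)2 1/3 not
Unsatisfied: (0,1), (0,2), (3,1) — 3 in total.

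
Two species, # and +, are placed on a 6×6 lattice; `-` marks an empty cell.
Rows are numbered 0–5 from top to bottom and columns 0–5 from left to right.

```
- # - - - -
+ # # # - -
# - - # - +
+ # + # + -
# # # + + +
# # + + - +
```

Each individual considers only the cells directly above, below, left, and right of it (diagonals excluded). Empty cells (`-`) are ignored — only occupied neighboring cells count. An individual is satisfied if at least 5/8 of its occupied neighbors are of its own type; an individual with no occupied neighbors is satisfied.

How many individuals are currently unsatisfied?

Row 0: (0,1)# 1/1 satisfied
Row 1: (1,0)+ 0/2 not · (1,1)# 2/3 satisfied · (1,2)# 2/2 satisfied · (1,3)# 2/2 satisfied
Row 2: (2,0)# 0/2 not · (2,3)# 2/2 satisfied · (2,5)+ 0/0 satisfied
Row 3: (3,0)+ 0/3 not · (3,1)# 1/3 not · (3,2)+ 0/3 not · (3,3)# 1/4 not · (3,4)+ 1/2 not
Row 4: (4,0)# 2/3 satisfied · (4,1)# 4/4 satisfied · (4,2)# 1/4 not · (4,3)+ 2/4 not · (4,4)+ 3/3 satisfied · (4,5)+ 2/2 satisfied
Row 5: (5,0)# 2/2 satisfied · (5,1)# 2/3 satisfied · (5,2)+ 1/3 not · (5,3)+ 2/2 satisfied · (5,5)+ 1/1 satisfied
Unsatisfied: (1,0), (2,0), (3,0), (3,1), (3,2), (3,3), (3,4), (4,2), (4,3), (5,2) — 10 in total.

10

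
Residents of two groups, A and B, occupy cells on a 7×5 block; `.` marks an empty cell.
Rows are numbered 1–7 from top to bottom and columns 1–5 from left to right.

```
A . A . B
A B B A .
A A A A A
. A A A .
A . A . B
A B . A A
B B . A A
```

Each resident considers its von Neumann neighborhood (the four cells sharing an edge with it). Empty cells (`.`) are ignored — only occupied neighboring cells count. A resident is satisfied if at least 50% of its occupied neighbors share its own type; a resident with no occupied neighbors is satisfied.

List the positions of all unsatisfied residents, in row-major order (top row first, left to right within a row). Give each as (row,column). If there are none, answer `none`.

(1,3), (2,2), (2,3), (5,5), (6,1)

(1,1)A 1/1 satisfied
(1,3)A 0/1 not
(1,5)B 0/0 satisfied
(2,1)A 2/3 satisfied
(2,2)B 1/3 not
(2,3)B 1/4 not
(2,4)A 1/2 satisfied
(3,1)A 2/2 satisfied
(3,2)A 3/4 satisfied
(3,3)A 3/4 satisfied
(3,4)A 4/4 satisfied
(3,5)A 1/1 satisfied
(4,2)A 2/2 satisfied
(4,3)A 4/4 satisfied
(4,4)A 2/2 satisfied
(5,1)A 1/1 satisfied
(5,3)A 1/1 satisfied
(5,5)B 0/1 not
(6,1)A 1/3 not
(6,2)B 1/2 satisfied
(6,4)A 2/2 satisfied
(6,5)A 2/3 satisfied
(7,1)B 1/2 satisfied
(7,2)B 2/2 satisfied
(7,4)A 2/2 satisfied
(7,5)A 2/2 satisfied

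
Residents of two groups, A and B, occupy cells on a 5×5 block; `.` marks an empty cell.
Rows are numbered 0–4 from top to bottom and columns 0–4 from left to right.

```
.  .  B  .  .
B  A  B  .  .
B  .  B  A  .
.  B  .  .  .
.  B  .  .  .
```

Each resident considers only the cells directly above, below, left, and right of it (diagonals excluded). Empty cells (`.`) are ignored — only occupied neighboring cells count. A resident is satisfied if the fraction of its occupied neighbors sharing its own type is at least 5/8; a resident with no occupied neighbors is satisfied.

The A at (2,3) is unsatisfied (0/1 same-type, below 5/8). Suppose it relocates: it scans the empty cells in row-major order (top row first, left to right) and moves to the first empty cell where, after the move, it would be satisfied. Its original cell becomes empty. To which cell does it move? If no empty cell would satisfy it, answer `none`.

(0,4)

Vacating (2,3). Empty cells in order:
  (0,0): 0/1 same-type → still unsatisfied.
  (0,1): 1/2 same-type → still unsatisfied.
  (0,3): 0/1 same-type → still unsatisfied.
  (0,4): 0/0 same-type → satisfied — stop here.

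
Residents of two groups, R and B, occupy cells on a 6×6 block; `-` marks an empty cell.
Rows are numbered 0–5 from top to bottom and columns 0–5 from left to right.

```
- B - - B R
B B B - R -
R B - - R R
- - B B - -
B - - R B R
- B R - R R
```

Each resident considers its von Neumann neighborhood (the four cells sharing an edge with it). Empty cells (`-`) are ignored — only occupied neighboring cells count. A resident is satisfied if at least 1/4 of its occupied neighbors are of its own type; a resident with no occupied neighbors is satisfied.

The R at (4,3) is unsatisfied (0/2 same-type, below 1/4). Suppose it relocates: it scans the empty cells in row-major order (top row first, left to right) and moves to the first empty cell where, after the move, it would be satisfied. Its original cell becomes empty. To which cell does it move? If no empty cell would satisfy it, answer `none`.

(1,3)

Vacating (4,3). Empty cells in order:
  (0,0): 0/2 same-type → still unsatisfied.
  (0,2): 0/2 same-type → still unsatisfied.
  (0,3): 0/1 same-type → still unsatisfied.
  (1,3): 1/2 same-type → satisfied — stop here.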